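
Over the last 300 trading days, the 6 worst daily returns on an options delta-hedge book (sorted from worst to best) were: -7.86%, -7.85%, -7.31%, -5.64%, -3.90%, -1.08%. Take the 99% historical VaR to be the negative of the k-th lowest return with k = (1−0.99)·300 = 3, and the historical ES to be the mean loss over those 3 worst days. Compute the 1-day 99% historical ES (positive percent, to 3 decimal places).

7.673%

The 3 worst returns sum to -23.02%.
ES = −(-23.02%) / 3 = 7.6733…% ≈ 7.673%.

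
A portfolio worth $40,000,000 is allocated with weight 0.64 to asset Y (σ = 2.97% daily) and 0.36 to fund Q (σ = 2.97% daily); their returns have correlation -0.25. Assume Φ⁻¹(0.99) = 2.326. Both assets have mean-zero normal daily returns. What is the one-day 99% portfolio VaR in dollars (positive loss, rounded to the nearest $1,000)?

σ_p² = 0.64²·2.97² + 0.36²·2.97² + 2·-0.25·0.64·0.36·2.97·2.97 = 3.7401 (%²).
σ_p = √3.7401 = 1.934%.
VaR = 2.326 × 1.934% = 4.498%; on $40,000,000 that is $1,799,200.

$1,799,000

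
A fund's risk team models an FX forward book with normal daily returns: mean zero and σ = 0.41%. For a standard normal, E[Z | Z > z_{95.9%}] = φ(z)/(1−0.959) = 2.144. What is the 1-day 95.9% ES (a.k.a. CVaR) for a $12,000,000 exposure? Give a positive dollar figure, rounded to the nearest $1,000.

$105,000

ES = 0.41% × 2.144 = 0.879%.
On $12,000,000: 0.00879 × $12,000,000 = $105,480.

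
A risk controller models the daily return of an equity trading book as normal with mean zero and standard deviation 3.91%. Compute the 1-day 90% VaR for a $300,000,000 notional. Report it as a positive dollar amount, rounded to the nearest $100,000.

$15,000,000

At 90% one-sided, z = 1.282.
VaR = z·σ = 1.282 × 3.91% = 5.013%.
On $300,000,000: 0.05013 × $300,000,000 = $15,039,000.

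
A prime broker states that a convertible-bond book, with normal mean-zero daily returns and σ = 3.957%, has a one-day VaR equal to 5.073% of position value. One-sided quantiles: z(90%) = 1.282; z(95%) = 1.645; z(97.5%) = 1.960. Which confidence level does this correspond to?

Implied z = VaR/σ = 5.073 / 3.957 = 1.282.
This matches z(90%) = 1.282.

90%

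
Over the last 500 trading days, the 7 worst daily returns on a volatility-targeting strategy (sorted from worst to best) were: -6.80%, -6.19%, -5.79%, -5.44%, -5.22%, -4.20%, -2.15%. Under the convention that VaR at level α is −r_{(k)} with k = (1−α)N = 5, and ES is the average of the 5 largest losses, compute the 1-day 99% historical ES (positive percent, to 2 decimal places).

The 5 worst returns sum to -29.44%.
ES = −(-29.44%) / 5 = 5.888% ≈ 5.89%.

5.89%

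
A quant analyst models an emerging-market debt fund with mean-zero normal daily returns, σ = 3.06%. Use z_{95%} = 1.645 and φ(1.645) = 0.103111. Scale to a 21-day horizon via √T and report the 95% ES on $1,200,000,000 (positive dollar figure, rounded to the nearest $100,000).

$347,000,000

σ_{21d} = 3.06% × √21 = 14.023%.
ES multiplier = φ(z)/(1−α) = 0.103111/0.05 = 2.062.
ES = 14.023% × 2.062 = 28.915%; on $1,200,000,000: $346,980,000.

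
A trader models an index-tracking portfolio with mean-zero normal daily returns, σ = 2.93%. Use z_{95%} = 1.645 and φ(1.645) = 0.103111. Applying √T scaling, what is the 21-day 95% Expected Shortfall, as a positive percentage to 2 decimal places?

σ_{21d} = 2.93% × √21 = 13.427%.
ES multiplier = φ(z)/(1−α) = 0.103111/0.05 = 2.062.
ES = 13.427% × 2.062 = 27.686%.

27.69%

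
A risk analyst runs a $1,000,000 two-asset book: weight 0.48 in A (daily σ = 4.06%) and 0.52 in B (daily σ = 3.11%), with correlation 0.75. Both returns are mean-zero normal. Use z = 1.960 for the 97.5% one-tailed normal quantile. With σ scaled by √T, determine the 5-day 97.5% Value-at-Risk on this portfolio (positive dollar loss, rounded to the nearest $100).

$146,300

σ_p = √(0.48²·4.06² + 0.52²·3.11² + 2·0.75·0.48·0.52·4.06·3.11) = 3.338%.
σ_{5d} = 3.338% × √5 = 7.464%.
VaR = 1.960 × 7.464% = 14.629%; on $1,000,000 that is $146,290.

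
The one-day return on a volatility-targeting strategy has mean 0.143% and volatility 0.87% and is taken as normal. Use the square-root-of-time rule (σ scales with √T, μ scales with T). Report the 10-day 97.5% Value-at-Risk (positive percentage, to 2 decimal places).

3.96%

At 97.5%, z = 1.960.
σ_{10d} = 0.87% × √10 = 2.751%; μ_{10d} = 10 × 0.143% = 1.430%.
VaR = −(1.430%) + 1.960 × 2.751% = 3.962%.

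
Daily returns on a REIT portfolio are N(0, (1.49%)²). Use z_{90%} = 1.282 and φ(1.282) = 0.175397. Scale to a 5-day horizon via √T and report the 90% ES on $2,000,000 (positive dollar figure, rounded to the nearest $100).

σ_{5d} = 1.49% × √5 = 3.332%.
ES multiplier = φ(z)/(1−α) = 0.175397/0.1 = 1.754.
ES = 3.332% × 1.754 = 5.844%; on $2,000,000: $116,880.

$116,900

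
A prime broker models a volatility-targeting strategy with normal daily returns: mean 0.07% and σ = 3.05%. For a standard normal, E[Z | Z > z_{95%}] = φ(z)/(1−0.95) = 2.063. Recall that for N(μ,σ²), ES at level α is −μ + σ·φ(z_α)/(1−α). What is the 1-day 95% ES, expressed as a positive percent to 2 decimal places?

ES = −(0.07%) + 3.05% × 2.063 = 6.222%.

6.22%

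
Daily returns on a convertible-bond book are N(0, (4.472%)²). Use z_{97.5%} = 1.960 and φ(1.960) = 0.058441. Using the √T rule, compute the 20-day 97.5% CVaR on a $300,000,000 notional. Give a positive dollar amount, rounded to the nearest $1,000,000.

σ_{20d} = 4.472% × √20 = 19.999%.
ES multiplier = φ(z)/(1−α) = 0.058441/0.025 = 2.338.
ES = 19.999% × 2.338 = 46.758%; on $300,000,000: $140,274,000.

$140,000,000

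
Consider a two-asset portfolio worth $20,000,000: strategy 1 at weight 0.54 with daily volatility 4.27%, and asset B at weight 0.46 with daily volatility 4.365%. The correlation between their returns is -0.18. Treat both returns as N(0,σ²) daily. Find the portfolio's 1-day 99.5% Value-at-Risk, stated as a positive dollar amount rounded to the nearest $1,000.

σ_p² = 0.54²·4.27² + 0.46²·4.365² + 2·-0.18·0.54·0.46·4.27·4.365 = 7.6816 (%²).
σ_p = √7.6816 = 2.772%.
At 99.5%, z = 2.576.
VaR = 2.576 × 2.772% = 7.141%; on $20,000,000 that is $1,428,200.

$1,428,000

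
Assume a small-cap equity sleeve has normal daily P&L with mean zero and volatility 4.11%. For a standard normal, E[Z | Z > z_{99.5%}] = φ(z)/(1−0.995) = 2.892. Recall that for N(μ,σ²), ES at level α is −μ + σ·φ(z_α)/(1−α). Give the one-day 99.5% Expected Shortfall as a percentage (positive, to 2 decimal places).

ES = 4.11% × 2.892 = 11.886%.

11.89%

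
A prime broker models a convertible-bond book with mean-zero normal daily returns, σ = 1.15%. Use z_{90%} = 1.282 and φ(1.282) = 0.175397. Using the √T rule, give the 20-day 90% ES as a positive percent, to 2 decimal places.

9.02%

σ_{20d} = 1.15% × √20 = 5.143%.
ES multiplier = φ(z)/(1−α) = 0.175397/0.1 = 1.754.
ES = 5.143% × 1.754 = 9.021%.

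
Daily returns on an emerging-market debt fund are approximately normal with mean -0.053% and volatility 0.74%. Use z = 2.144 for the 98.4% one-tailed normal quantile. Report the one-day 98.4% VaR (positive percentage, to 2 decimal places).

VaR = −μ + z·σ = −(-0.053%) + 2.144 × 0.74% = 1.640%.

1.64%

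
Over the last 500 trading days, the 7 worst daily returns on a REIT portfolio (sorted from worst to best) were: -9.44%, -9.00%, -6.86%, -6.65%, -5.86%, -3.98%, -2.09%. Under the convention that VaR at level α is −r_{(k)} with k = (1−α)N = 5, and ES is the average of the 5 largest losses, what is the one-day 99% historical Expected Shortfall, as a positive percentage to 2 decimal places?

7.56%

The 5 worst returns sum to -37.81%.
ES = −(-37.81%) / 5 = 7.562% ≈ 7.56%.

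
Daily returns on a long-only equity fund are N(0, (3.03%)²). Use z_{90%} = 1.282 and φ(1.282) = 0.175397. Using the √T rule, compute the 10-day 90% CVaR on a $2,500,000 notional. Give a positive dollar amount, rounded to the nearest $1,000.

$420,000

σ_{10d} = 3.03% × √10 = 9.582%.
ES multiplier = φ(z)/(1−α) = 0.175397/0.1 = 1.754.
ES = 9.582% × 1.754 = 16.807%; on $2,500,000: $420,175.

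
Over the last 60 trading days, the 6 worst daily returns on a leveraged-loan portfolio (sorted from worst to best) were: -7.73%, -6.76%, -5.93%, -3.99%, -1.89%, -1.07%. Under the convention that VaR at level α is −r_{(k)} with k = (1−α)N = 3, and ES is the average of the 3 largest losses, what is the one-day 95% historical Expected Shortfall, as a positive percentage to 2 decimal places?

6.81%

The 3 worst returns sum to -20.42%.
ES = −(-20.42%) / 3 = 6.8066…% ≈ 6.81%.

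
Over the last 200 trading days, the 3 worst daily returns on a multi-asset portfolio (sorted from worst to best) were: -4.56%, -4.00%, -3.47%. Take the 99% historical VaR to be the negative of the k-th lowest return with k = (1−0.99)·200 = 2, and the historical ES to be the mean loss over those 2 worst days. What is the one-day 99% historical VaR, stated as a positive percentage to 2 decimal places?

4.00%

k = 2; the 2nd lowest return is -4.00%, so VaR = 4.00%.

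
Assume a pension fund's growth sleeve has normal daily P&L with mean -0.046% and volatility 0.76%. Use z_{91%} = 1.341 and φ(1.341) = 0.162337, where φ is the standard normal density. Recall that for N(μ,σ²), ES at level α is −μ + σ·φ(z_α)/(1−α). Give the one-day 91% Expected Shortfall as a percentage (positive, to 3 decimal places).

Tail multiplier: φ(z)/(1−α) = 0.162337 / 0.09 = 1.804.
ES = −(-0.046%) + 0.76% × 1.804 = 1.417%.

1.417%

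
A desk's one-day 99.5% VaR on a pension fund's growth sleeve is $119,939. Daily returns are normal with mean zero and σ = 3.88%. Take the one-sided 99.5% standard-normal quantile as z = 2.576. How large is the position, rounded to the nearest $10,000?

$1,200,000

VaR as a fraction of value: z·σ = 2.576 × 3.88% = 9.99488%.
Position = $119,939 / 0.0999488 = $1,200,004.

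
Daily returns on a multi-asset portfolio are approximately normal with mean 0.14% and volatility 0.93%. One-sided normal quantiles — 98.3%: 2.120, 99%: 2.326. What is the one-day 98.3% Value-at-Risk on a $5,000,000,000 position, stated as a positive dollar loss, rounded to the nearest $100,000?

VaR = −μ + z·σ = −(0.14%) + 2.120 × 0.93% = 1.832%.
On $5,000,000,000: 0.01832 × $5,000,000,000 = $91,600,000.

$91,600,000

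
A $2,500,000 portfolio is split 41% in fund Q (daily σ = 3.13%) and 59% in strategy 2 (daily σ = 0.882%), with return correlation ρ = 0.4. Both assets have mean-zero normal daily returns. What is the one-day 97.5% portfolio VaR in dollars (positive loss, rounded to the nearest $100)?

$76,700

σ_p² = 0.41²·3.13² + 0.59²·0.882² + 2·0.4·0.41·0.59·3.13·0.882 = 2.4519 (%²).
σ_p = √2.4519 = 1.566%.
At 97.5%, z = 1.960.
VaR = 1.960 × 1.566% = 3.069%; on $2,500,000 that is $76,725.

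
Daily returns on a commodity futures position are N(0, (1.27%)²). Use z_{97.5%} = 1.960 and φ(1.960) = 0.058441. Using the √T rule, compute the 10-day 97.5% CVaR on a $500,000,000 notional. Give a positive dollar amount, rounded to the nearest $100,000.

σ_{10d} = 1.27% × √10 = 4.016%.
ES multiplier = φ(z)/(1−α) = 0.058441/0.025 = 2.338.
ES = 4.016% × 2.338 = 9.389%; on $500,000,000: $46,945,000.

$46,900,000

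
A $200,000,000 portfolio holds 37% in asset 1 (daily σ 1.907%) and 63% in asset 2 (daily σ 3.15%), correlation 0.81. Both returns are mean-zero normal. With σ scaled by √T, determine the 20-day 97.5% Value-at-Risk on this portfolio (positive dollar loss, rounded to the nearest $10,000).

$45,390,000

σ_p = √(0.37²·1.907² + 0.63²·3.15² + 2·0.81·0.37·0.63·1.907·3.15) = 2.589%.
σ_{20d} = 2.589% × √20 = 11.578%.
z(97.5%) = 1.960.
VaR = 1.960 × 11.578% = 22.693%; on $200,000,000 that is $45,386,000.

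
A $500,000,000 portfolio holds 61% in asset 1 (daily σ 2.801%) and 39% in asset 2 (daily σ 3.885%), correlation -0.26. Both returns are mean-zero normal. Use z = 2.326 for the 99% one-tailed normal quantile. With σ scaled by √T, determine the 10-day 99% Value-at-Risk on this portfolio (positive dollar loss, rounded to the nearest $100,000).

$72,300,000

σ_p = √(0.61²·2.801² + 0.39²·3.885² + 2·-0.26·0.61·0.39·2.801·3.885) = 1.967%.
σ_{10d} = 1.967% × √10 = 6.220%.
VaR = 2.326 × 6.220% = 14.468%; on $500,000,000 that is $72,340,000.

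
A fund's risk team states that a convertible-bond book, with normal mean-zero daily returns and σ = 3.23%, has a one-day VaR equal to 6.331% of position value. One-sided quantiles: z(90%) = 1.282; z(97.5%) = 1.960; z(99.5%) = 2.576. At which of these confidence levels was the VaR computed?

97.5%

Implied z = VaR/σ = 6.331 / 3.23 = 1.960.
This matches z(97.5%) = 1.960.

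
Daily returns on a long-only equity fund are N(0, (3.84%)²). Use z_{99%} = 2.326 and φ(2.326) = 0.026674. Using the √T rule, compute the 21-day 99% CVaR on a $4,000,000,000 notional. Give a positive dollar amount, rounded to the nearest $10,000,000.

$1,880,000,000

σ_{21d} = 3.84% × √21 = 17.597%.
ES multiplier = φ(z)/(1−α) = 0.026674/0.01 = 2.667.
ES = 17.597% × 2.667 = 46.931%; on $4,000,000,000: $1,877,240,000.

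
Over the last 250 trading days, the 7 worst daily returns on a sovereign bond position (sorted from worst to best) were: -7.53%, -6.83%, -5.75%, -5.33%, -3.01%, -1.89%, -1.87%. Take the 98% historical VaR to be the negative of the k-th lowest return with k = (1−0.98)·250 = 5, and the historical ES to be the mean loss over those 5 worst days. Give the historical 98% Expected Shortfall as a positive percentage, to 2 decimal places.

5.69%

The 5 worst returns sum to -28.45%.
ES = −(-28.45%) / 5 = 5.69%.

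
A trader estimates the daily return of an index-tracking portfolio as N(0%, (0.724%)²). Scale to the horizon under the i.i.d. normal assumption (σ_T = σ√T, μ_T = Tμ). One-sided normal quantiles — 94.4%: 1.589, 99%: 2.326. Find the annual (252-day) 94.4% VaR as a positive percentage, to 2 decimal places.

18.26%

σ_{252d} = 0.724% × √252 = 11.493%.
VaR = 1.589 × 11.493% = 18.262%.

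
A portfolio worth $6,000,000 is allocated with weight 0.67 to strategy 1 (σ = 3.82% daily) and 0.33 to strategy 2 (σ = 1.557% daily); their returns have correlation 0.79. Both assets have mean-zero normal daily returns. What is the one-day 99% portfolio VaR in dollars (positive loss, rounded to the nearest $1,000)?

σ_p² = 0.67²·3.82² + 0.33²·1.557² + 2·0.79·0.67·0.33·3.82·1.557 = 8.8923 (%²).
σ_p = √8.8923 = 2.982%.
At 99%, z = 2.326.
VaR = 2.326 × 2.982% = 6.936%; on $6,000,000 that is $416,160.

$416,000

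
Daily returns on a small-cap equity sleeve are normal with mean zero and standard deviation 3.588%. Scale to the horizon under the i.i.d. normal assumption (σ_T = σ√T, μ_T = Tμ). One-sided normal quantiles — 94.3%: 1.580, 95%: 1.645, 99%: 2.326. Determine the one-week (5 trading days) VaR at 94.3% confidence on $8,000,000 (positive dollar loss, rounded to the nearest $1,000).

σ_{5d} = 3.588% × √5 = 8.023%.
VaR = 1.580 × 8.023% = 12.676%.
On $8,000,000: 0.12676 × $8,000,000 = $1,014,080.

$1,014,000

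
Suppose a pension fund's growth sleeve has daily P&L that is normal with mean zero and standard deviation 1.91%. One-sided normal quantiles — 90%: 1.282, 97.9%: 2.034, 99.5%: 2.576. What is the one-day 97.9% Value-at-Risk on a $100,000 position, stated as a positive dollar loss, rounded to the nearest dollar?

VaR = z·σ = 2.034 × 1.91% = 3.885%.
On $100,000: 0.03885 × $100,000 = $3,885.

$3,885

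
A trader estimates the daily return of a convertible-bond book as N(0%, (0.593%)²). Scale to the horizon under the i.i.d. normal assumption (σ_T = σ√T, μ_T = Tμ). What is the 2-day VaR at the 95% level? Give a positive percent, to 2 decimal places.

1.38%

At 95%, z = 1.645.
σ_{2d} = 0.593% × √2 = 0.839%.
VaR = 1.645 × 0.839% = 1.380%.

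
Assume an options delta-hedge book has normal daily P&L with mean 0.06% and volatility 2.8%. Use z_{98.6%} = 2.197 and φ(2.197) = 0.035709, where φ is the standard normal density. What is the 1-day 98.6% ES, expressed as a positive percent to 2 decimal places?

7.08%

Tail multiplier: φ(z)/(1−α) = 0.035709 / 0.014 = 2.551.
ES = −(0.06%) + 2.8% × 2.551 = 7.083%.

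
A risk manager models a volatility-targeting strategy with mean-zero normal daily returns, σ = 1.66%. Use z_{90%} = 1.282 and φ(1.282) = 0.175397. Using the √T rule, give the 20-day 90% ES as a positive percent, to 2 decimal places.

13.02%

σ_{20d} = 1.66% × √20 = 7.424%.
ES multiplier = φ(z)/(1−α) = 0.175397/0.1 = 1.754.
ES = 7.424% × 1.754 = 13.022%.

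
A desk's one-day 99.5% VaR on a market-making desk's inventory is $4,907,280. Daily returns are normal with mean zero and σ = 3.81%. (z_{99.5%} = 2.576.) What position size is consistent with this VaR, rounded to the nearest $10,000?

$50,000,000

VaR as a fraction of value: z·σ = 2.576 × 3.81% = 9.81456%.
Position = $4,907,280 / 0.0981456 = $50,000,000.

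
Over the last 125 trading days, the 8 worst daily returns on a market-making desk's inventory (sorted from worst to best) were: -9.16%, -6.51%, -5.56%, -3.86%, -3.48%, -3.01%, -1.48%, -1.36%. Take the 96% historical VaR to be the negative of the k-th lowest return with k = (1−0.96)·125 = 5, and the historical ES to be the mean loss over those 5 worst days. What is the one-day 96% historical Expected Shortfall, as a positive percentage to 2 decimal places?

5.71%

The 5 worst returns sum to -28.57%.
ES = −(-28.57%) / 5 = 5.714% ≈ 5.71%.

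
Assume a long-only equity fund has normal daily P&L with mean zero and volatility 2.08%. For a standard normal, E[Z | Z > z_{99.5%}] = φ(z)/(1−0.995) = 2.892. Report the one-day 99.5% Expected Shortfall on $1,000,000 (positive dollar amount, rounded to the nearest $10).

$60,150

ES = 2.08% × 2.892 = 6.015%.
On $1,000,000: 0.06015 × $1,000,000 = $60,150.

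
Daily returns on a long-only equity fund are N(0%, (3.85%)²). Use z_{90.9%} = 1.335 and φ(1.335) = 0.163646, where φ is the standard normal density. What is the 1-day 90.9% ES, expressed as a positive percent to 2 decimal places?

6.92%

Tail multiplier: φ(z)/(1−α) = 0.163646 / 0.091 = 1.798.
ES = 3.85% × 1.798 = 6.922%.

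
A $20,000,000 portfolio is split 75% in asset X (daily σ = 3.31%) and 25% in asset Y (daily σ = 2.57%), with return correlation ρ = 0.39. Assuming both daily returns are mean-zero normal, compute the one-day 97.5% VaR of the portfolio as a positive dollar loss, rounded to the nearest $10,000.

σ_p² = 0.75²·3.31² + 0.25²·2.57² + 2·0.39·0.75·0.25·3.31·2.57 = 7.8197 (%²).
σ_p = √7.8197 = 2.796%.
At 97.5%, z = 1.960.
VaR = 1.960 × 2.796% = 5.480%; on $20,000,000 that is $1,096,000.

$1,100,000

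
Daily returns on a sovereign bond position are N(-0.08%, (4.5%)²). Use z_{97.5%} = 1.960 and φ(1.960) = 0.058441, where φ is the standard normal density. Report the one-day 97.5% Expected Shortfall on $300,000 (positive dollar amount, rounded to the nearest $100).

$31,800

Tail multiplier: φ(z)/(1−α) = 0.058441 / 0.025 = 2.338.
ES = −(-0.08%) + 4.5% × 2.338 = 10.601%.
On $300,000: 0.10601 × $300,000 = $31,803.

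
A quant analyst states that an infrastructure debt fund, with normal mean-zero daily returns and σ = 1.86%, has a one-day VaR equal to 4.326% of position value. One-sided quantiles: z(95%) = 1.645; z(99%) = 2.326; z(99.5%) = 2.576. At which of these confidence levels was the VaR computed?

Implied z = VaR/σ = 4.326 / 1.86 = 2.326.
This matches z(99%) = 2.326.

99%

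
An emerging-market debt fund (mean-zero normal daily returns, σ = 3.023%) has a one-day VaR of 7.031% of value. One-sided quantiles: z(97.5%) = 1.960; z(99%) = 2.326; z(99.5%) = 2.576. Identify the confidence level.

99%

Implied z = VaR/σ = 7.031 / 3.023 = 2.326.
This matches z(99%) = 2.326.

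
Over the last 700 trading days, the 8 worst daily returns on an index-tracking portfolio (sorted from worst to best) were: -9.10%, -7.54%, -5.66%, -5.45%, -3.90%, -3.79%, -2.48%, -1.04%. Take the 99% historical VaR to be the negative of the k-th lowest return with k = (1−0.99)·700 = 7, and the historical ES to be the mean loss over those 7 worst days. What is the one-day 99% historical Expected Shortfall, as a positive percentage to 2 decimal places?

5.42%

The 7 worst returns sum to -37.92%.
ES = −(-37.92%) / 7 = 5.4171…% ≈ 5.42%.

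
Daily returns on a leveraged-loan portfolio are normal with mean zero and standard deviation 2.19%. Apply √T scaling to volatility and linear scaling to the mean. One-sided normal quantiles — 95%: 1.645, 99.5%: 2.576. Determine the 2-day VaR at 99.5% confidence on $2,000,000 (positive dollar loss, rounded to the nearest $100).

σ_{2d} = 2.19% × √2 = 3.097%.
VaR = 2.576 × 3.097% = 7.978%.
On $2,000,000: 0.07978 × $2,000,000 = $159,560.

$159,600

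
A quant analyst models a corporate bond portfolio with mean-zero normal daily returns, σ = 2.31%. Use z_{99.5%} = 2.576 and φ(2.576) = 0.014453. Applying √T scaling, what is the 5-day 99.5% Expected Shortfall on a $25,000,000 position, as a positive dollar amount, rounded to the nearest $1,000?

σ_{5d} = 2.31% × √5 = 5.165%.
ES multiplier = φ(z)/(1−α) = 0.014453/0.005 = 2.891.
ES = 5.165% × 2.891 = 14.932%; on $25,000,000: $3,733,000.

$3,733,000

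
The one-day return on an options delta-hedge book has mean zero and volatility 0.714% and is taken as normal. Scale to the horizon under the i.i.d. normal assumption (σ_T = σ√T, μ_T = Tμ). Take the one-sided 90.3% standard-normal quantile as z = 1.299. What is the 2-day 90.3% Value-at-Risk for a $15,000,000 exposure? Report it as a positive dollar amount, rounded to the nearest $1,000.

$197,000

σ_{2d} = 0.714% × √2 = 1.010%.
VaR = 1.299 × 1.010% = 1.312%.
On $15,000,000: 0.01312 × $15,000,000 = $196,800.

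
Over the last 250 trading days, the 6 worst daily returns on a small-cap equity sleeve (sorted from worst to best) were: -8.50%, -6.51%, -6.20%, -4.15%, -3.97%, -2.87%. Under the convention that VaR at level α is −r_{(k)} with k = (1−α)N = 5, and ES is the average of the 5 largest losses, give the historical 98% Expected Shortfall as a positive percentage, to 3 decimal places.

The 5 worst returns sum to -29.33%.
ES = −(-29.33%) / 5 = 5.866%.

5.866%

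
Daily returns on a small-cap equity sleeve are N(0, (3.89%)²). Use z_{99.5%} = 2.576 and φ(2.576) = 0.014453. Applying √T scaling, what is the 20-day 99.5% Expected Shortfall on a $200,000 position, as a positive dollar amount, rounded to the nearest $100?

σ_{20d} = 3.89% × √20 = 17.397%.
ES multiplier = φ(z)/(1−α) = 0.014453/0.005 = 2.891.
ES = 17.397% × 2.891 = 50.295%; on $200,000: $100,590.

$100,600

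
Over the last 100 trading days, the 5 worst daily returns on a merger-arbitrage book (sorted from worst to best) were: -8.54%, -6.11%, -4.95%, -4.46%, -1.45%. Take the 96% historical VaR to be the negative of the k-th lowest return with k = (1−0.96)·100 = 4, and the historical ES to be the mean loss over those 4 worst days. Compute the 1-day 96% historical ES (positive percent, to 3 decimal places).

6.015%

The 4 worst returns sum to -24.06%.
ES = −(-24.06%) / 4 = 6.015%.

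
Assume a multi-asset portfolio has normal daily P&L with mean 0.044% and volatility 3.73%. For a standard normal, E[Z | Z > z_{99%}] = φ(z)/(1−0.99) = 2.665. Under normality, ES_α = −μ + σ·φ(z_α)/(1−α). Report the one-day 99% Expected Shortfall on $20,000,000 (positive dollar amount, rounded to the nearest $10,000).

$1,980,000

ES = −(0.044%) + 3.73% × 2.665 = 9.896%.
On $20,000,000: 0.09896 × $20,000,000 = $1,979,200.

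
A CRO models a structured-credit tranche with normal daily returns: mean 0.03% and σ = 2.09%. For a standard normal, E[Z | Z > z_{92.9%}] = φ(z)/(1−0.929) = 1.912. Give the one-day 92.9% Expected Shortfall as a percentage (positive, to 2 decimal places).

ES = −(0.03%) + 2.09% × 1.912 = 3.966%.

3.97%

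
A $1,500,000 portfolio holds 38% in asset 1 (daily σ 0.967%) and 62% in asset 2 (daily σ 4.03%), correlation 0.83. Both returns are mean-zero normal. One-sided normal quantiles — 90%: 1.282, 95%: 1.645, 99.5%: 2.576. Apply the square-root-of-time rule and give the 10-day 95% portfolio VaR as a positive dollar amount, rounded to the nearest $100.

$219,300

σ_p = √(0.38²·0.967² + 0.62²·4.03² + 2·0.83·0.38·0.62·0.967·4.03) = 2.811%.
σ_{10d} = 2.811% × √10 = 8.889%.
VaR = 1.645 × 8.889% = 14.622%; on $1,500,000 that is $219,330.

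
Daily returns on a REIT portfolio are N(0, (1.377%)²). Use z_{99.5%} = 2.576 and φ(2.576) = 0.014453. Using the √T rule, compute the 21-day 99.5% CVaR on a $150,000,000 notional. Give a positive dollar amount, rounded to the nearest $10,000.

σ_{21d} = 1.377% × √21 = 6.310%.
ES multiplier = φ(z)/(1−α) = 0.014453/0.005 = 2.891.
ES = 6.310% × 2.891 = 18.242%; on $150,000,000: $27,363,000.

$27,360,000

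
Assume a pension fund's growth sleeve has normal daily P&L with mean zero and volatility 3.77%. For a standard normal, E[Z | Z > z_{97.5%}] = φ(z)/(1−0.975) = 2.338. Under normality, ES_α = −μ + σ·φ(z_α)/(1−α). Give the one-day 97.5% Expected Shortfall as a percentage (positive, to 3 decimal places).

ES = 3.77% × 2.338 = 8.814%.

8.814%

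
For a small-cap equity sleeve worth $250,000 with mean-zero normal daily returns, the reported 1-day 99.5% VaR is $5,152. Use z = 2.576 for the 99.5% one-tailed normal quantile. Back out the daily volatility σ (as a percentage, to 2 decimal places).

VaR as a fraction: $5,152 / $250,000 = 2.061%.
σ = VaR / z = 2.061% / 2.576 = 0.800%.

0.80%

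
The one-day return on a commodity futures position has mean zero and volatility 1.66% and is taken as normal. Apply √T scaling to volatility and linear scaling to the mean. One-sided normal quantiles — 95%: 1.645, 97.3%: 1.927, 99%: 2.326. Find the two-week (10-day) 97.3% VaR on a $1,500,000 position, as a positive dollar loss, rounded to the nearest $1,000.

$152,000

σ_{10d} = 1.66% × √10 = 5.249%.
VaR = 1.927 × 5.249% = 10.115%.
On $1,500,000: 0.10115 × $1,500,000 = $151,725.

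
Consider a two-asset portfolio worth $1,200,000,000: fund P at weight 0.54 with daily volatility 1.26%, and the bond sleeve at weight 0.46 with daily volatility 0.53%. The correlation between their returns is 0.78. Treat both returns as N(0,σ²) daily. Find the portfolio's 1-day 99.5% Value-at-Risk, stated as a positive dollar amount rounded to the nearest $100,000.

σ_p² = 0.54²·1.26² + 0.46²·0.53² + 2·0.78·0.54·0.46·1.26·0.53 = 0.7812 (%²).
σ_p = √0.7812 = 0.884%.
At 99.5%, z = 2.576.
VaR = 2.576 × 0.884% = 2.277%; on $1,200,000,000 that is $27,324,000.

$27,300,000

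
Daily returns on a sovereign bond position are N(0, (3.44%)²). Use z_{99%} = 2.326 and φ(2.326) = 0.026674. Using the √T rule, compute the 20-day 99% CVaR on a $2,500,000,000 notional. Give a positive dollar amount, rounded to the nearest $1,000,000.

σ_{20d} = 3.44% × √20 = 15.384%.
ES multiplier = φ(z)/(1−α) = 0.026674/0.01 = 2.667.
ES = 15.384% × 2.667 = 41.029%; on $2,500,000,000: $1,025,725,000.

$1,026,000,000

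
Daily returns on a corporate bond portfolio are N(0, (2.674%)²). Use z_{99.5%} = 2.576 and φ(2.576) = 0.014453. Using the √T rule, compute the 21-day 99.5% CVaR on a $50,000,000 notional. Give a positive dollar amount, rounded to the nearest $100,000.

σ_{21d} = 2.674% × √21 = 12.254%.
ES multiplier = φ(z)/(1−α) = 0.014453/0.005 = 2.891.
ES = 12.254% × 2.891 = 35.426%; on $50,000,000: $17,713,000.

$17,700,000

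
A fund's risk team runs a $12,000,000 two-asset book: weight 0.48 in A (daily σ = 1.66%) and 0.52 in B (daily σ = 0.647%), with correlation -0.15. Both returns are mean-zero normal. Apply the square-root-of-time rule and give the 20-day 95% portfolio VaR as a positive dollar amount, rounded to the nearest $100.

$721,300

σ_p = √(0.48²·1.66² + 0.52²·0.647² + 2·-0.15·0.48·0.52·1.66·0.647) = 0.817%.
σ_{20d} = 0.817% × √20 = 3.654%.
z(95%) = 1.645.
VaR = 1.645 × 3.654% = 6.011%; on $12,000,000 that is $721,320.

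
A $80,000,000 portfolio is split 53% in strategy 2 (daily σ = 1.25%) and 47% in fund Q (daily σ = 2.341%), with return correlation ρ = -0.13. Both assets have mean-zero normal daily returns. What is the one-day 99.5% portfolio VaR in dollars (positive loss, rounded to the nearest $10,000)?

$2,490,000

σ_p² = 0.53²·1.25² + 0.47²·2.341² + 2·-0.13·0.53·0.47·1.25·2.341 = 1.4600 (%²).
σ_p = √1.4600 = 1.208%.
At 99.5%, z = 2.576.
VaR = 2.576 × 1.208% = 3.112%; on $80,000,000 that is $2,489,600.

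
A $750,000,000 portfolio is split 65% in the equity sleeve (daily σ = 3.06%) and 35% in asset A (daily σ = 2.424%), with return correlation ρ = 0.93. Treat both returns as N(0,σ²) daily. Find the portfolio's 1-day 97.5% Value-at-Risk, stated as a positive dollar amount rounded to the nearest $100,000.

$41,100,000

σ_p² = 0.65²·3.06² + 0.35²·2.424² + 2·0.93·0.65·0.35·3.06·2.424 = 7.8146 (%²).
σ_p = √7.8146 = 2.795%.
At 97.5%, z = 1.960.
VaR = 1.960 × 2.795% = 5.478%; on $750,000,000 that is $41,085,000.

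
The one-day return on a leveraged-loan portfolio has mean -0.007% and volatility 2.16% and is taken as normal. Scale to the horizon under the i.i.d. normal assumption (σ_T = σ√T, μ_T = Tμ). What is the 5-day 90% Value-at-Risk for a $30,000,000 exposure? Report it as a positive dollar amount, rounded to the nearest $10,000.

$1,870,000

At 90%, z = 1.282.
σ_{5d} = 2.16% × √5 = 4.830%; μ_{5d} = 5 × -0.007% = -0.035%.
VaR = −(-0.035%) + 1.282 × 4.830% = 6.227%.
On $30,000,000: 0.06227 × $30,000,000 = $1,868,100.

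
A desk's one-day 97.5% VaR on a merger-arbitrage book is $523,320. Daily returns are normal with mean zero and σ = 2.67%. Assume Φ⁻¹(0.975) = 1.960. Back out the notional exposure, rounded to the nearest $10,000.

VaR as a fraction of value: z·σ = 1.960 × 2.67% = 5.2332%.
Position = $523,320 / 0.052332 = $10,000,000.

$10,000,000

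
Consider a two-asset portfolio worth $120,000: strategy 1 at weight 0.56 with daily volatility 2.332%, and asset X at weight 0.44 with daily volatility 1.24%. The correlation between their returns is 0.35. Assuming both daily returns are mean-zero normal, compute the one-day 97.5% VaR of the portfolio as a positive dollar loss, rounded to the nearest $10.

$3,720

σ_p² = 0.56²·2.332² + 0.44²·1.24² + 2·0.35·0.56·0.44·2.332·1.24 = 2.5019 (%²).
σ_p = √2.5019 = 1.582%.
At 97.5%, z = 1.960.
VaR = 1.960 × 1.582% = 3.101%; on $120,000 that is $3,721.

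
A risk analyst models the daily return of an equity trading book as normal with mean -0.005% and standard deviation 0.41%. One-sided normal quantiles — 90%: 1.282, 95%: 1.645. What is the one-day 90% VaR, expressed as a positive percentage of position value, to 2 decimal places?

VaR = −μ + z·σ = −(-0.005%) + 1.282 × 0.41% = 0.531%.

0.53%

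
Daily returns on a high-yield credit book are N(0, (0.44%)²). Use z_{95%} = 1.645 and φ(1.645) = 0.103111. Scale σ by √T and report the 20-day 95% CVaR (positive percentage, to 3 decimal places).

σ_{20d} = 0.44% × √20 = 1.968%.
ES multiplier = φ(z)/(1−α) = 0.103111/0.05 = 2.062.
ES = 1.968% × 2.062 = 4.058%.

4.058%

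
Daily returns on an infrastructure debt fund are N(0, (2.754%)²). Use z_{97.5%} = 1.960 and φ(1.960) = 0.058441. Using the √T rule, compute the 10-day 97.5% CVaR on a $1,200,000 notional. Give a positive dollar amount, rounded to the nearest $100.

σ_{10d} = 2.754% × √10 = 8.709%.
ES multiplier = φ(z)/(1−α) = 0.058441/0.025 = 2.338.
ES = 8.709% × 2.338 = 20.362%; on $1,200,000: $244,344.

$244,300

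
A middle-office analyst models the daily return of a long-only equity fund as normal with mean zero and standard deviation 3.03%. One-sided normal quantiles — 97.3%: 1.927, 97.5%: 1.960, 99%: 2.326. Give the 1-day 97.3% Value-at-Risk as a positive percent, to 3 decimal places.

VaR = z·σ = 1.927 × 3.03% = 5.839%.

5.839%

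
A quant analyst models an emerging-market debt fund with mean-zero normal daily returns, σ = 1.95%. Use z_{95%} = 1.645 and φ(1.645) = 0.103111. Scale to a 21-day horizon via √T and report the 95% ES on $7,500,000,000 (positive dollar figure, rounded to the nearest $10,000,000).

$1,380,000,000

σ_{21d} = 1.95% × √21 = 8.936%.
ES multiplier = φ(z)/(1−α) = 0.103111/0.05 = 2.062.
ES = 8.936% × 2.062 = 18.426%; on $7,500,000,000: $1,381,950,000.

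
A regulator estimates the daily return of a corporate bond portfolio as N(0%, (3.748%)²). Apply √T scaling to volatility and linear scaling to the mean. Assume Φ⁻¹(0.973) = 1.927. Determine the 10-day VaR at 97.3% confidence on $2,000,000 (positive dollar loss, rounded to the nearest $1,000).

$457,000

σ_{10d} = 3.748% × √10 = 11.852%.
VaR = 1.927 × 11.852% = 22.839%.
On $2,000,000: 0.22839 × $2,000,000 = $456,780.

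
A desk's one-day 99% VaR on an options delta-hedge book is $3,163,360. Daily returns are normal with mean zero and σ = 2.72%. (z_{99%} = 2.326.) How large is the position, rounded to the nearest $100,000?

VaR as a fraction of value: z·σ = 2.326 × 2.72% = 6.32672%.
Position = $3,163,360 / 0.0632672 = $50,000,000.

$50,000,000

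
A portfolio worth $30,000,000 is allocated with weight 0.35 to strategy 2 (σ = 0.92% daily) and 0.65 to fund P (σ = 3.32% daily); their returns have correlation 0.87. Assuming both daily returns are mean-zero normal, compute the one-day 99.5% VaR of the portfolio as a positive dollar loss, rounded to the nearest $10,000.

$1,890,000

σ_p² = 0.35²·0.92² + 0.65²·3.32² + 2·0.87·0.35·0.65·0.92·3.32 = 5.9697 (%²).
σ_p = √5.9697 = 2.443%.
At 99.5%, z = 2.576.
VaR = 2.576 × 2.443% = 6.293%; on $30,000,000 that is $1,887,900.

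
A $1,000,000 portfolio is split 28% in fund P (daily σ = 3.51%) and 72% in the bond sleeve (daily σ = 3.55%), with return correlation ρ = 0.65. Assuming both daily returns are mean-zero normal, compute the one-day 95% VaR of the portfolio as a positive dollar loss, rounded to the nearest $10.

σ_p² = 0.28²·3.51² + 0.72²·3.55² + 2·0.65·0.28·0.72·3.51·3.55 = 10.7647 (%²).
σ_p = √10.7647 = 3.281%.
At 95%, z = 1.645.
VaR = 1.645 × 3.281% = 5.397%; on $1,000,000 that is $53,970.

$53,970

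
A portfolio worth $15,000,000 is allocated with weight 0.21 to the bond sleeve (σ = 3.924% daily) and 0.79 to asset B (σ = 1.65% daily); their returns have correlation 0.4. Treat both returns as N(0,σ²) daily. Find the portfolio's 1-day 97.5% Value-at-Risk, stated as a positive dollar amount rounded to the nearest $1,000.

σ_p² = 0.21²·3.924² + 0.79²·1.65² + 2·0.4·0.21·0.79·3.924·1.65 = 3.2375 (%²).
σ_p = √3.2375 = 1.799%.
At 97.5%, z = 1.960.
VaR = 1.960 × 1.799% = 3.526%; on $15,000,000 that is $528,900.

$529,000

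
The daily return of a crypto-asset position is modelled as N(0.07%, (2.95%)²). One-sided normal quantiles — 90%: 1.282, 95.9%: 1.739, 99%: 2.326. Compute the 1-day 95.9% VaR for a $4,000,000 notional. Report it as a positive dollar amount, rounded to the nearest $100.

VaR = −μ + z·σ = −(0.07%) + 1.739 × 2.95% = 5.060%.
On $4,000,000: 0.05060 × $4,000,000 = $202,400.

$202,400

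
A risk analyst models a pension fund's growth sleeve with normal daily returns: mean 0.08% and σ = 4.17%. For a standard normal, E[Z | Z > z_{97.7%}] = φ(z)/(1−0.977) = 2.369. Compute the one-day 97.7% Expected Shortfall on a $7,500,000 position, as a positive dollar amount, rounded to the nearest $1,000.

$735,000

ES = −(0.08%) + 4.17% × 2.369 = 9.799%.
On $7,500,000: 0.09799 × $7,500,000 = $734,925.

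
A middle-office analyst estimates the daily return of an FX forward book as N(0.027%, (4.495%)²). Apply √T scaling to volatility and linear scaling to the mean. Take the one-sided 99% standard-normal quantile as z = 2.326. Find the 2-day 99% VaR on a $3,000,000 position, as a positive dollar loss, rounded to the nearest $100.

$442,000

σ_{2d} = 4.495% × √2 = 6.357%; μ_{2d} = 2 × 0.027% = 0.054%.
VaR = −(0.054%) + 2.326 × 6.357% = 14.732%.
On $3,000,000: 0.14732 × $3,000,000 = $441,960.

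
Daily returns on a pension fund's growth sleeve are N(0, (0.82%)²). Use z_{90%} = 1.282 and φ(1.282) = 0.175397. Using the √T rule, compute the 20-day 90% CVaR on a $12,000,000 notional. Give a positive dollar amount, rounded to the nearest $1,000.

$772,000

σ_{20d} = 0.82% × √20 = 3.667%.
ES multiplier = φ(z)/(1−α) = 0.175397/0.1 = 1.754.
ES = 3.667% × 1.754 = 6.432%; on $12,000,000: $771,840.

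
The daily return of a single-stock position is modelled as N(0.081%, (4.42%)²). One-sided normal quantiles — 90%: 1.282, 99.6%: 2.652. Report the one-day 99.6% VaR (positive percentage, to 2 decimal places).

11.64%

VaR = −μ + z·σ = −(0.081%) + 2.652 × 4.42% = 11.641%.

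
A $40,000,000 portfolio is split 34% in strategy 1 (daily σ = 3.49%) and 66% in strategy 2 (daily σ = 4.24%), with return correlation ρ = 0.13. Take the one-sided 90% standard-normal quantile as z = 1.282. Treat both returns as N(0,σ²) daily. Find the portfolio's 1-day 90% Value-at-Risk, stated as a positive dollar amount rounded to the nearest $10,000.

σ_p² = 0.34²·3.49² + 0.66²·4.24² + 2·0.13·0.34·0.66·3.49·4.24 = 10.1024 (%²).
σ_p = √10.1024 = 3.178%.
VaR = 1.282 × 3.178% = 4.074%; on $40,000,000 that is $1,629,600.

$1,630,000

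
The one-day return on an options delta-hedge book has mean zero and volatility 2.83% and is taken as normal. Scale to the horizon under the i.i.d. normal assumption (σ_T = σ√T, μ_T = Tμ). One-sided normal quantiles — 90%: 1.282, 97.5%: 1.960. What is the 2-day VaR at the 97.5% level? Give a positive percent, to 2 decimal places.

7.84%

σ_{2d} = 2.83% × √2 = 4.002%.
VaR = 1.960 × 4.002% = 7.844%.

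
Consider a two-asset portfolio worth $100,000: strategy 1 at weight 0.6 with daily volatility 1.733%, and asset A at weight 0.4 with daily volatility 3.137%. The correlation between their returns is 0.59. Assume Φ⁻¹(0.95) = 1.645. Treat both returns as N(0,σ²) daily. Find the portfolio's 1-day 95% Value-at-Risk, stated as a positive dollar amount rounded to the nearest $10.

$3,370

σ_p² = 0.6²·1.733² + 0.4²·3.137² + 2·0.59·0.6·0.4·1.733·3.137 = 4.1953 (%²).
σ_p = √4.1953 = 2.048%.
VaR = 1.645 × 2.048% = 3.369%; on $100,000 that is $3,369.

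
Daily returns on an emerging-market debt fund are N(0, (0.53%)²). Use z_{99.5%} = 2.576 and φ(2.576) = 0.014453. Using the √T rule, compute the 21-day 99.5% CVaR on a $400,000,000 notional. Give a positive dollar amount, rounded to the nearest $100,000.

$28,100,000

σ_{21d} = 0.53% × √21 = 2.429%.
ES multiplier = φ(z)/(1−α) = 0.014453/0.005 = 2.891.
ES = 2.429% × 2.891 = 7.022%; on $400,000,000: $28,088,000.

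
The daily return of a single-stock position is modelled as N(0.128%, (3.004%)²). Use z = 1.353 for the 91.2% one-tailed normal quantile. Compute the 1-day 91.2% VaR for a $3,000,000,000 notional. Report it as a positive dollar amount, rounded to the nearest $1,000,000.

VaR = −μ + z·σ = −(0.128%) + 1.353 × 3.004% = 3.936%.
On $3,000,000,000: 0.03936 × $3,000,000,000 = $118,080,000.

$118,000,000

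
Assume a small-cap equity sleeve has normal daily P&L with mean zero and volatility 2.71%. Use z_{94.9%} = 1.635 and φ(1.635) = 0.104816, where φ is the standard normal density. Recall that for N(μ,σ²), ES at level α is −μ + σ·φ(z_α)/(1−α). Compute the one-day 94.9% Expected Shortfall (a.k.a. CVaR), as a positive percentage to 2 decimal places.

5.57%

Tail multiplier: φ(z)/(1−α) = 0.104816 / 0.051 = 2.055.
ES = 2.71% × 2.055 = 5.569%.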